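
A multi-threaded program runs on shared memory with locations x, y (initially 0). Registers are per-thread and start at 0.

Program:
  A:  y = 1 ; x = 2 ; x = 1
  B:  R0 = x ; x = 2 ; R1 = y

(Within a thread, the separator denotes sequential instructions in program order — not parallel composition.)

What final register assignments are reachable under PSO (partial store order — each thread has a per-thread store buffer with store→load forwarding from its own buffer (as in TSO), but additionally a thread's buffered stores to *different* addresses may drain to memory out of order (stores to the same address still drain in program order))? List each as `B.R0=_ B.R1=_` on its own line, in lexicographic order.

outcome vector order: (B.R0,B.R1)
|PSO outcomes| = 6

B.R0=0 B.R1=0
B.R0=0 B.R1=1
B.R0=1 B.R1=0
B.R0=1 B.R1=1
B.R0=2 B.R1=0
B.R0=2 B.R1=1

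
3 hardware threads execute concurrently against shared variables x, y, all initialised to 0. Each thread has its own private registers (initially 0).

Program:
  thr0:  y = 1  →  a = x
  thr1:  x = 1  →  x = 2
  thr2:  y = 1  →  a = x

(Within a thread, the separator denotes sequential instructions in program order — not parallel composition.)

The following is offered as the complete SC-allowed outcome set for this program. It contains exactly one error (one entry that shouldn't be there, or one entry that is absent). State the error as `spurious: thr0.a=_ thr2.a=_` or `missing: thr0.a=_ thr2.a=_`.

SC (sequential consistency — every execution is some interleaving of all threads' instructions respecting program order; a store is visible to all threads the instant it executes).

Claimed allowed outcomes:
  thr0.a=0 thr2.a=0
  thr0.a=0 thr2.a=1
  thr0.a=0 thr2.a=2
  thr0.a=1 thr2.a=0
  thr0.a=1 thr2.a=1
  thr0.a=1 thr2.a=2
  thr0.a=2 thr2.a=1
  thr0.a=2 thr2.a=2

outcome vector order: (thr0.a,thr2.a)
[SC] allowed = {00 01 02 10 11 12 20 21 22}
SC∖claimed = {20}

missing: thr0.a=2 thr2.a=0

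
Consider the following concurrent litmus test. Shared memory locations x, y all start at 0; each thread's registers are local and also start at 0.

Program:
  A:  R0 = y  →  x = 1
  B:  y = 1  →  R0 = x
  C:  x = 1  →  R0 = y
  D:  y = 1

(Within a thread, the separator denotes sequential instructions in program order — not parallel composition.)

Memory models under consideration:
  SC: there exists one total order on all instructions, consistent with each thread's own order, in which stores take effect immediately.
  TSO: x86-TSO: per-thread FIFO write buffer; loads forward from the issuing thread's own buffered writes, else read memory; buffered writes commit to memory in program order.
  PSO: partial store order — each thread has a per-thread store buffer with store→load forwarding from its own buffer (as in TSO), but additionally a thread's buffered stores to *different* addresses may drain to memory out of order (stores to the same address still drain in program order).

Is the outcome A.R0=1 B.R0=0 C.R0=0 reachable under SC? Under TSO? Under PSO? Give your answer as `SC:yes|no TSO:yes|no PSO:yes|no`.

SC:no TSO:yes PSO:yes

outcome vector order: (A.R0,B.R0,C.R0)
under SC → (0,0,1); (0,1,0); (0,1,1); (1,0,1); (1,1,0); (1,1,1)
under TSO → (0,0,0); (0,0,1); (0,1,0); (0,1,1); (1,0,0); (1,0,1); (1,1,0); (1,1,1)
under PSO → (0,0,0); (0,0,1); (0,1,0); (0,1,1); (1,0,0); (1,0,1); (1,1,0); (1,1,1)
target (1,0,0) ∈ {TSO,PSO}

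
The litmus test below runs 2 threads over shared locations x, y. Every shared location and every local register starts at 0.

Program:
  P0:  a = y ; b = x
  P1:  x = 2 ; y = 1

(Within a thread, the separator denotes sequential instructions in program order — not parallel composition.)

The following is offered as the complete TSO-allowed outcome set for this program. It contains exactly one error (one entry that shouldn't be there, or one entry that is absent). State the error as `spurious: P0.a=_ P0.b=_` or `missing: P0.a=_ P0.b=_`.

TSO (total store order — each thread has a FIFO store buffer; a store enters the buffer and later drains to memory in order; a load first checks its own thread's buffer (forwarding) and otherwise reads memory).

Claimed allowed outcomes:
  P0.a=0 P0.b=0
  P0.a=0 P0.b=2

missing: P0.a=1 P0.b=2

outcome vector order: (P0.a,P0.b)
TSO (3): <0 0>; <0 2>; <1 2>
TSO∖claimed = {<1 2>}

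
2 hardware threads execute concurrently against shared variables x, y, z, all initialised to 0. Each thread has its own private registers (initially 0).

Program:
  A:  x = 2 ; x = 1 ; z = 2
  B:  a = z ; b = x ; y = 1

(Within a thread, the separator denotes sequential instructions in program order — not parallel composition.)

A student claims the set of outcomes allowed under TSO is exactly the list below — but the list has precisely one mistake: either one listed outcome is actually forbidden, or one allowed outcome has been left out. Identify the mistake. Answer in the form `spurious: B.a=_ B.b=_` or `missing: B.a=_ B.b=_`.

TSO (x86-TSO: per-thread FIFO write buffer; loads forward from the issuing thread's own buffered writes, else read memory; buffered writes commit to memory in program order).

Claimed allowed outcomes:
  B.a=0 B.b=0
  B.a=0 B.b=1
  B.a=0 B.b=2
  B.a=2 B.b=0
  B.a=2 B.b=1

spurious: B.a=2 B.b=0

outcome vector order: (B.a,B.b)
TSO: 4 outcomes — {00 01 02 21}
claimed∖TSO = {20}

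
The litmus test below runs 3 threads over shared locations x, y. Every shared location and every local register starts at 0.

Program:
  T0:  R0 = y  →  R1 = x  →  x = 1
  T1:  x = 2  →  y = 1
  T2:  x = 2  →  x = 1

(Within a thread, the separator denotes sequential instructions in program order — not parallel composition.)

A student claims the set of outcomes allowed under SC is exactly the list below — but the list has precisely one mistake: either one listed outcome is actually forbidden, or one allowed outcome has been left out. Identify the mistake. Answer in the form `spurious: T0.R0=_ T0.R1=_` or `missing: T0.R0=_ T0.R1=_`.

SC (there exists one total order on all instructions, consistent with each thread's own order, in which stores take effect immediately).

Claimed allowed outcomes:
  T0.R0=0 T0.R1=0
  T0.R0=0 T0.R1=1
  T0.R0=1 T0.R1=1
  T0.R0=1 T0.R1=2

outcome vector order: (T0.R0,T0.R1)
SC: 5 outcomes — {00 01 02 11 12}
SC∖claimed = {02}

missing: T0.R0=0 T0.R1=2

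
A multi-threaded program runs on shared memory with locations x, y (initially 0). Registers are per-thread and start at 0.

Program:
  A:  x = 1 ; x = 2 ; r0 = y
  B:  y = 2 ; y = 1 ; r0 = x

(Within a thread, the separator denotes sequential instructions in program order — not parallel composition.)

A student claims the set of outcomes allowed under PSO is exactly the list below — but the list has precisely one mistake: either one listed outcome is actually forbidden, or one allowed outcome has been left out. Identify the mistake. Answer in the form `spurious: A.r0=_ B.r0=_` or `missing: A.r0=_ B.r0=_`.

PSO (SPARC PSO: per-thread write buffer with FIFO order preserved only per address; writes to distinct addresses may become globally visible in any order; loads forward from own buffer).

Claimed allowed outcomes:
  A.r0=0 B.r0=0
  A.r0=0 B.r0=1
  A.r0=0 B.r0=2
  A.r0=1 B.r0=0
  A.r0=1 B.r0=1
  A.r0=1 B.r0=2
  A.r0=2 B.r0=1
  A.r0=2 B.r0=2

missing: A.r0=2 B.r0=0

outcome vector order: (A.r0,B.r0)
PSO (9): (0,0), (0,1), (0,2), (1,0), (1,1), (1,2), (2,0), (2,1), (2,2)
PSO∖claimed = {(2,0)}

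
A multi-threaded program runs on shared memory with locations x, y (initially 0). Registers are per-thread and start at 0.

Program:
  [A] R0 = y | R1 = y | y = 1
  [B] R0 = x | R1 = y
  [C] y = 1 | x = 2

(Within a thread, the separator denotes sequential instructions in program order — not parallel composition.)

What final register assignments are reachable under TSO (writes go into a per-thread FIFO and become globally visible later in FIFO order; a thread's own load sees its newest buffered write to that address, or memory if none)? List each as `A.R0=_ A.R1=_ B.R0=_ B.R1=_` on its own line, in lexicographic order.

outcome vector order: (A.R0,A.R1,B.R0,B.R1)
|TSO outcomes| = 9

A.R0=0 A.R1=0 B.R0=0 B.R1=0
A.R0=0 A.R1=0 B.R0=0 B.R1=1
A.R0=0 A.R1=0 B.R0=2 B.R1=1
A.R0=0 A.R1=1 B.R0=0 B.R1=0
A.R0=0 A.R1=1 B.R0=0 B.R1=1
A.R0=0 A.R1=1 B.R0=2 B.R1=1
A.R0=1 A.R1=1 B.R0=0 B.R1=0
A.R0=1 A.R1=1 B.R0=0 B.R1=1
A.R0=1 A.R1=1 B.R0=2 B.R1=1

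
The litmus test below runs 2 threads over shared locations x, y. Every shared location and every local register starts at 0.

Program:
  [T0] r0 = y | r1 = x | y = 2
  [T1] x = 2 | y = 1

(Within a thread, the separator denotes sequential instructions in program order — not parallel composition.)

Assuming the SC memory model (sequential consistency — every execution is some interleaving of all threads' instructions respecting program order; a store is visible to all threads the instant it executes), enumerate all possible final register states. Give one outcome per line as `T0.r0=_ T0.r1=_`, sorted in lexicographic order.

T0.r0=0 T0.r1=0
T0.r0=0 T0.r1=2
T0.r0=1 T0.r1=2

outcome vector order: (T0.r0,T0.r1)
|SC outcomes| = 3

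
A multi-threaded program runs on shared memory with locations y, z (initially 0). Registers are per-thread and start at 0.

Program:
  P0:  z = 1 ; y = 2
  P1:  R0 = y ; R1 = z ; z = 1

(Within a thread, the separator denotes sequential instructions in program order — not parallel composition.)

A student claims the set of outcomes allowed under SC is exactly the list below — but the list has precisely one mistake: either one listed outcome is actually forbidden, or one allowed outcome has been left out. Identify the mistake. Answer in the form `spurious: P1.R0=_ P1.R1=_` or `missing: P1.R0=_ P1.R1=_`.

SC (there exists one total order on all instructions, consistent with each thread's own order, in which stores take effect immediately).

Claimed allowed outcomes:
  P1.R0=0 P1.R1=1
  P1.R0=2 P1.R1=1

outcome vector order: (P1.R0,P1.R1)
SC (3): 0/0 0/1 2/1
SC∖claimed = {0/0}

missing: P1.R0=0 P1.R1=0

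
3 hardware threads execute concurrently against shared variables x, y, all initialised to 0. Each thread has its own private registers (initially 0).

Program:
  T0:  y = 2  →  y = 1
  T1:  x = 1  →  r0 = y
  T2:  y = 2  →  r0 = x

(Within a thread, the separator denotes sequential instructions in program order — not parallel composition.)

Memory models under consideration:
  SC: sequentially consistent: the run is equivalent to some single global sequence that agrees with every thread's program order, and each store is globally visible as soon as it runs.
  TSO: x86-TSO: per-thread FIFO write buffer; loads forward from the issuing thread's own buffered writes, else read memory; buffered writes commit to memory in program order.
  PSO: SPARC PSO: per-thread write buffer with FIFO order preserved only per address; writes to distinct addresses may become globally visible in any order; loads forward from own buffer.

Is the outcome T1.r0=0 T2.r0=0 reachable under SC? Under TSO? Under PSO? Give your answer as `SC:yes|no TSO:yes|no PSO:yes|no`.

outcome vector order: (T1.r0,T2.r0)
under SC → 0/1, 1/0, 1/1, 2/0, 2/1
under TSO → 0/0, 0/1, 1/0, 1/1, 2/0, 2/1
under PSO → 0/0, 0/1, 1/0, 1/1, 2/0, 2/1
target 0/0 ∈ {TSO,PSO}

SC:no TSO:yes PSO:yes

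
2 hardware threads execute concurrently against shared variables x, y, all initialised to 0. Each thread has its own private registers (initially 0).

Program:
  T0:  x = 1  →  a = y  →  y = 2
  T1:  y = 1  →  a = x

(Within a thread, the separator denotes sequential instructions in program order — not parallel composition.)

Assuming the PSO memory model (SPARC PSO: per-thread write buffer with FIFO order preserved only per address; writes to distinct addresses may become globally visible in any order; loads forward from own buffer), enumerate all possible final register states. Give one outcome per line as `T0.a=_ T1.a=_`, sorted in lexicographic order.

outcome vector order: (T0.a,T1.a)
|PSO outcomes| = 4

T0.a=0 T1.a=0
T0.a=0 T1.a=1
T0.a=1 T1.a=0
T0.a=1 T1.a=1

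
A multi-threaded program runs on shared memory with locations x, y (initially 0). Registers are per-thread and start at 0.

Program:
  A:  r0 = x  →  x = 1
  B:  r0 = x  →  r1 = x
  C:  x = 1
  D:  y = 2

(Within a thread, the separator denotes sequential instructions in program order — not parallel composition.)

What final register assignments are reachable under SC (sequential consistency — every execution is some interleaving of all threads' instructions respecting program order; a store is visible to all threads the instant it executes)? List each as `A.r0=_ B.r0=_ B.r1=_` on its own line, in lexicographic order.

A.r0=0 B.r0=0 B.r1=0
A.r0=0 B.r0=0 B.r1=1
A.r0=0 B.r0=1 B.r1=1
A.r0=1 B.r0=0 B.r1=0
A.r0=1 B.r0=0 B.r1=1
A.r0=1 B.r0=1 B.r1=1

outcome vector order: (A.r0,B.r0,B.r1)
|SC outcomes| = 6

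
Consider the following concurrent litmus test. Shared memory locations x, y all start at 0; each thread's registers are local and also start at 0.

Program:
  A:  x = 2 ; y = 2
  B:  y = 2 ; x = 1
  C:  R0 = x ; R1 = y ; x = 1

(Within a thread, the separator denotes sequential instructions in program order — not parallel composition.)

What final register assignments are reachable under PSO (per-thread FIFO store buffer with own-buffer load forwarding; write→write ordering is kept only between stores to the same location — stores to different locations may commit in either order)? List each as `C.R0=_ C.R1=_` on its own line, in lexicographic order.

outcome vector order: (C.R0,C.R1)
|PSO outcomes| = 6

C.R0=0 C.R1=0
C.R0=0 C.R1=2
C.R0=1 C.R1=0
C.R0=1 C.R1=2
C.R0=2 C.R1=0
C.R0=2 C.R1=2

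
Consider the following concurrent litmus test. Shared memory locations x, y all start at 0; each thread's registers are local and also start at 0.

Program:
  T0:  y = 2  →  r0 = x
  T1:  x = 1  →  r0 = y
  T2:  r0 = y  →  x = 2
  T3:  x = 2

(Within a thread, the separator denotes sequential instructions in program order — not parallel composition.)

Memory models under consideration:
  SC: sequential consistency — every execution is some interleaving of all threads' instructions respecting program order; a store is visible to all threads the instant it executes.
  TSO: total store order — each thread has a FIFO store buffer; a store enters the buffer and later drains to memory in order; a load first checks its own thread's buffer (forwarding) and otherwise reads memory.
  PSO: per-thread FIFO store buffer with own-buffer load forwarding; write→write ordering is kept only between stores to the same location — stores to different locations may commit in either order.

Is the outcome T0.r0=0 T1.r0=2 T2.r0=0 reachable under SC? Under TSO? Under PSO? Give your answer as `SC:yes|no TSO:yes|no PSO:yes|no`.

SC:yes TSO:yes PSO:yes

outcome vector order: (T0.r0,T1.r0,T2.r0)
[SC] allowed = {0/2/0 0/2/2 1/0/0 1/0/2 1/2/0 1/2/2 2/0/0 2/0/2 2/2/0 2/2/2}
[TSO] allowed = {0/0/0 0/0/2 0/2/0 0/2/2 1/0/0 1/0/2 1/2/0 1/2/2 2/0/0 2/0/2 2/2/0 2/2/2}
[PSO] allowed = {0/0/0 0/0/2 0/2/0 0/2/2 1/0/0 1/0/2 1/2/0 1/2/2 2/0/0 2/0/2 2/2/0 2/2/2}
target 0/2/0 ∈ {SC,TSO,PSO}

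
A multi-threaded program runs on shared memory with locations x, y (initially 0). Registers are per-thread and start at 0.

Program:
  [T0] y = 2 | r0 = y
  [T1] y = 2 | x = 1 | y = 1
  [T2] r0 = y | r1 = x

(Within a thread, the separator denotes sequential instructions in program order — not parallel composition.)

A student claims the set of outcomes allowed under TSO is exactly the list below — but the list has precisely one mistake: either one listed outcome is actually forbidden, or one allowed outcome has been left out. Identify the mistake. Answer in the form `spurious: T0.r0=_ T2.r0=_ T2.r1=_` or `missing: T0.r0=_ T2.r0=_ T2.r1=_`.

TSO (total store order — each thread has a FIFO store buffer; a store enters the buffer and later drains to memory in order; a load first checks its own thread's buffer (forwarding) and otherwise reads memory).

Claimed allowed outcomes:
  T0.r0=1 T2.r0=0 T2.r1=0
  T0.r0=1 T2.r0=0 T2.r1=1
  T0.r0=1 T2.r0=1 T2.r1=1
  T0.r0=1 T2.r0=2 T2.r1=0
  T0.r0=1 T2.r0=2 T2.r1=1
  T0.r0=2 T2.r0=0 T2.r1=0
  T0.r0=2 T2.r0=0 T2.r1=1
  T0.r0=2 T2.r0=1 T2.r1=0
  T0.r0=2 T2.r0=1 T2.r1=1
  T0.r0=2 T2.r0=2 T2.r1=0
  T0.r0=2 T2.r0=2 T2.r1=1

spurious: T0.r0=2 T2.r0=1 T2.r1=0

outcome vector order: (T0.r0,T2.r0,T2.r1)
under TSO → 100; 101; 111; 120; 121; 200; 201; 211; 220; 221
claimed∖TSO = {210}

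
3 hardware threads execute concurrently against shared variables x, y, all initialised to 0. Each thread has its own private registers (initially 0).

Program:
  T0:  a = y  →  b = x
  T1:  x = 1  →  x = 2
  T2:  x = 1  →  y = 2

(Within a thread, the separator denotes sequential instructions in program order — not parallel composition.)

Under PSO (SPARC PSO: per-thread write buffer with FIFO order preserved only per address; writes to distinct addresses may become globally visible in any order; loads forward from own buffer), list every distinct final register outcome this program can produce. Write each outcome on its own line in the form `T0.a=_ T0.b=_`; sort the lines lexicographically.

T0.a=0 T0.b=0
T0.a=0 T0.b=1
T0.a=0 T0.b=2
T0.a=2 T0.b=0
T0.a=2 T0.b=1
T0.a=2 T0.b=2

outcome vector order: (T0.a,T0.b)
|PSO outcomes| = 6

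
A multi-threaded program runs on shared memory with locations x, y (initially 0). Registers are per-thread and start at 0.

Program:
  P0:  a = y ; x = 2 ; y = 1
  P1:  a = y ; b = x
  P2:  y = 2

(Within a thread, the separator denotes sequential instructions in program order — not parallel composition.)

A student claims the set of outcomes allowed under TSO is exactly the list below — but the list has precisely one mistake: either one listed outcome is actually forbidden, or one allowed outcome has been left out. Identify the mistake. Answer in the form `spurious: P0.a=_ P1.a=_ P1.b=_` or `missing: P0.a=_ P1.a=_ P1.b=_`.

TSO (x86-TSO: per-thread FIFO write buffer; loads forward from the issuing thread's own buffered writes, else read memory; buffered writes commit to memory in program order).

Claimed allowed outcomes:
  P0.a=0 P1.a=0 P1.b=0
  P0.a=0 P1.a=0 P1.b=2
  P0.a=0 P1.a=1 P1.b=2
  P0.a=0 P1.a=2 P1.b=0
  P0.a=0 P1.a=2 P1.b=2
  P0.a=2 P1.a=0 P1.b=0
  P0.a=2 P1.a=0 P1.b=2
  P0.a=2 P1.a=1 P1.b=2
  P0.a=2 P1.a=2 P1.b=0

outcome vector order: (P0.a,P1.a,P1.b)
TSO: 10 outcomes — {<0 0 0> <0 0 2> <0 1 2> <0 2 0> <0 2 2> <2 0 0> <2 0 2> <2 1 2> <2 2 0> <2 2 2>}
TSO∖claimed = {<2 2 2>}

missing: P0.a=2 P1.a=2 P1.b=2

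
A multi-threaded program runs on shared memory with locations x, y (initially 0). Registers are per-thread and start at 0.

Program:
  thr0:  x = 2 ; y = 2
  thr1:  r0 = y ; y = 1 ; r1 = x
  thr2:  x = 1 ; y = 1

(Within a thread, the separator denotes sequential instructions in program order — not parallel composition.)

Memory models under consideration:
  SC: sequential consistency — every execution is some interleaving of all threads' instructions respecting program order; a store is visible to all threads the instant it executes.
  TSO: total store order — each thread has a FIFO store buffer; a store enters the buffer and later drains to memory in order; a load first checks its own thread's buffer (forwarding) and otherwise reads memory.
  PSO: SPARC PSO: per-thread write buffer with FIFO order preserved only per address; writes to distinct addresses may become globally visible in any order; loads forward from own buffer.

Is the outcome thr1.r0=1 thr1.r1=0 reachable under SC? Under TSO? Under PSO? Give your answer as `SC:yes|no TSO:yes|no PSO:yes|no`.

outcome vector order: (thr1.r0,thr1.r1)
[SC] allowed = {00; 01; 02; 11; 12; 21; 22}
[TSO] allowed = {00; 01; 02; 11; 12; 21; 22}
[PSO] allowed = {00; 01; 02; 10; 11; 12; 20; 21; 22}
target 10 ∈ {PSO}

SC:no TSO:no PSO:yes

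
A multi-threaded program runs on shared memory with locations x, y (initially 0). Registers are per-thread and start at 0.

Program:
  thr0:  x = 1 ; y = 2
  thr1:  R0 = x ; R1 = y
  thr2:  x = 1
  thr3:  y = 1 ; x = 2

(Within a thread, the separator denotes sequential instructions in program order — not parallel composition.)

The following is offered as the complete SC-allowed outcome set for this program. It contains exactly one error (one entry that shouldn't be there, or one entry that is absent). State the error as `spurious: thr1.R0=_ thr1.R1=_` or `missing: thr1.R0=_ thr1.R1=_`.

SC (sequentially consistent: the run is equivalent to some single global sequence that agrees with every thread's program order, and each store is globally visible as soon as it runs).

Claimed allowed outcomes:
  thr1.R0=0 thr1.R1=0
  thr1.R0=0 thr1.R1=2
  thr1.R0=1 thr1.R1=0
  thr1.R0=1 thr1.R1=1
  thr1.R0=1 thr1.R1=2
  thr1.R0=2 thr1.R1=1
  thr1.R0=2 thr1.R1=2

outcome vector order: (thr1.R0,thr1.R1)
SC (8): 00 01 02 10 11 12 21 22
SC∖claimed = {01}

missing: thr1.R0=0 thr1.R1=1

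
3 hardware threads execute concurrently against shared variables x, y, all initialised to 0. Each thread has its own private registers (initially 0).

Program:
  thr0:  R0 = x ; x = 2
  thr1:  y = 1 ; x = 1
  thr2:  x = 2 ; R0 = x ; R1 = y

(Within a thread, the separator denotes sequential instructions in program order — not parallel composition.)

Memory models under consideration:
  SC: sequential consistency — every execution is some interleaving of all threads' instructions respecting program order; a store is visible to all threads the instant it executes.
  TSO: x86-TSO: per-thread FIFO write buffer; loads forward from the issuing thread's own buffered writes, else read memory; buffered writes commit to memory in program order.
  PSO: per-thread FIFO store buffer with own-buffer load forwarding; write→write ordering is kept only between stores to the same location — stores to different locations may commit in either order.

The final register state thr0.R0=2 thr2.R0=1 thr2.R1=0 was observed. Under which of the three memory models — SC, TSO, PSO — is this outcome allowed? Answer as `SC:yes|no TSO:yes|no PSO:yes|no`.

outcome vector order: (thr0.R0,thr2.R0,thr2.R1)
SC (9): 011; 020; 021; 111; 120; 121; 211; 220; 221
TSO (9): 011; 020; 021; 111; 120; 121; 211; 220; 221
PSO (12): 010; 011; 020; 021; 110; 111; 120; 121; 210; 211; 220; 221
target 210 ∈ {PSO}

SC:no TSO:no PSO:yes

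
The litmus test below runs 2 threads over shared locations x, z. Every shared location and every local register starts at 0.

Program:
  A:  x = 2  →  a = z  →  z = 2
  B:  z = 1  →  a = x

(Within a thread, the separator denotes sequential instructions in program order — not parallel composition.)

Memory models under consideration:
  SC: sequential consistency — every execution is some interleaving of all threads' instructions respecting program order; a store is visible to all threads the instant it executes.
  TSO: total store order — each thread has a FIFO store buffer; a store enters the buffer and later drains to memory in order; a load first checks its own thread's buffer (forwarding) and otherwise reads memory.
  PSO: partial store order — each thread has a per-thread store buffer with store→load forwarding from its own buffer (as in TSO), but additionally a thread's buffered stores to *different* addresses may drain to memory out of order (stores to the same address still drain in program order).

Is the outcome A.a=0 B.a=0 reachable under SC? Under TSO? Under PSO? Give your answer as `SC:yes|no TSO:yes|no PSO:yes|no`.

SC:no TSO:yes PSO:yes

outcome vector order: (A.a,B.a)
SC: 3 outcomes — {<0 2>, <1 0>, <1 2>}
TSO: 4 outcomes — {<0 0>, <0 2>, <1 0>, <1 2>}
PSO: 4 outcomes — {<0 0>, <0 2>, <1 0>, <1 2>}
target <0 0> ∈ {TSO,PSO}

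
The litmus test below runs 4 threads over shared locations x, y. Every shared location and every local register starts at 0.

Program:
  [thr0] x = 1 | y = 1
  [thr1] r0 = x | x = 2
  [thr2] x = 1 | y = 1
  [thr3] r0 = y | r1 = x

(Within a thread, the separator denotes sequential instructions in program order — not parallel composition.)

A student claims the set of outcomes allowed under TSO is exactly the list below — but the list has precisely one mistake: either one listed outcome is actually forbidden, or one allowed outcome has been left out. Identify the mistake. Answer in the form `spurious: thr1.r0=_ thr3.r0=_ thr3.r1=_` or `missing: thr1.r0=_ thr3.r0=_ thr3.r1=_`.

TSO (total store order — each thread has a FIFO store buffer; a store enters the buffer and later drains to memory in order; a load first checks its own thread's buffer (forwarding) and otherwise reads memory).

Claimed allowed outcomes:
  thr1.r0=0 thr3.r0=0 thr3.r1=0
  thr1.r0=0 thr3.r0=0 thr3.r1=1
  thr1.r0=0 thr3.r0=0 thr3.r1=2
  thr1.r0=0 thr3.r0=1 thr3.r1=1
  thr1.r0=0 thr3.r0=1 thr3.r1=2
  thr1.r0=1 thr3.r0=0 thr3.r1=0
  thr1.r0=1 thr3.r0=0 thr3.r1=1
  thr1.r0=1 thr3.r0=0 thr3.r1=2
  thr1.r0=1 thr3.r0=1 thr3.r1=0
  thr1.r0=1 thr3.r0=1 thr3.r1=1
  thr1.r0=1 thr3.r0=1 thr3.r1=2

spurious: thr1.r0=1 thr3.r0=1 thr3.r1=0

outcome vector order: (thr1.r0,thr3.r0,thr3.r1)
TSO (10): (0,0,0), (0,0,1), (0,0,2), (0,1,1), (0,1,2), (1,0,0), (1,0,1), (1,0,2), (1,1,1), (1,1,2)
claimed∖TSO = {(1,1,0)}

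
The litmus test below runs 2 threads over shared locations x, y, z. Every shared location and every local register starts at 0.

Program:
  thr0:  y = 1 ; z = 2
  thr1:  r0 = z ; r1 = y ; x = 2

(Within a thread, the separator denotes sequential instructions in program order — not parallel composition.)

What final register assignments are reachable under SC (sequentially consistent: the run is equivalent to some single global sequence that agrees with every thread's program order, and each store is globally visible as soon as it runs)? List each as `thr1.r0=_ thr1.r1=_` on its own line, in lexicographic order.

outcome vector order: (thr1.r0,thr1.r1)
|SC outcomes| = 3

thr1.r0=0 thr1.r1=0
thr1.r0=0 thr1.r1=1
thr1.r0=2 thr1.r1=1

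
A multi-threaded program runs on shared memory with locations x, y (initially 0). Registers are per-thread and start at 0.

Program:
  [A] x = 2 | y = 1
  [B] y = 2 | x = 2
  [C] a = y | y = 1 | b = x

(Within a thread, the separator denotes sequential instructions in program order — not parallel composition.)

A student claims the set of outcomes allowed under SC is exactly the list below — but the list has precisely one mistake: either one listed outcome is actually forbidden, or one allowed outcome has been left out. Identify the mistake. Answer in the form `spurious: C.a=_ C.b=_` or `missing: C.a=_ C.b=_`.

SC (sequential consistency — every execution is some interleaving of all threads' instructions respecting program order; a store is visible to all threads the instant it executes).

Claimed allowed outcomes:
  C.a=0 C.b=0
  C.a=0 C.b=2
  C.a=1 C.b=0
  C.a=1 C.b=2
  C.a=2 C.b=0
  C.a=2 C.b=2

outcome vector order: (C.a,C.b)
under SC → 0/0; 0/2; 1/2; 2/0; 2/2
claimed∖SC = {1/0}

spurious: C.a=1 C.b=0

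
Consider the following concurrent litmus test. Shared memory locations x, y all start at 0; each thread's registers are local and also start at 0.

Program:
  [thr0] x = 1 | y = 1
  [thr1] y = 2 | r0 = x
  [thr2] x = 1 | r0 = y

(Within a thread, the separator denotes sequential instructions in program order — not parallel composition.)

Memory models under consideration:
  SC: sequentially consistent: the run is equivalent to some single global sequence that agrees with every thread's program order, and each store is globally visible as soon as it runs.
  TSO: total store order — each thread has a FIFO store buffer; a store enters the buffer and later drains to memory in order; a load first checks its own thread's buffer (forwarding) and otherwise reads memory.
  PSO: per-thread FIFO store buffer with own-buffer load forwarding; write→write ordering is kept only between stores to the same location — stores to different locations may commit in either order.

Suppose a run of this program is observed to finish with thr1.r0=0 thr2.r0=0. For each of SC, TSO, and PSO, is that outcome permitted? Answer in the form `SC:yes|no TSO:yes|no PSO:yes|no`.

SC:no TSO:yes PSO:yes

outcome vector order: (thr1.r0,thr2.r0)
SC: 5 outcomes — {<0 1>, <0 2>, <1 0>, <1 1>, <1 2>}
TSO: 6 outcomes — {<0 0>, <0 1>, <0 2>, <1 0>, <1 1>, <1 2>}
PSO: 6 outcomes — {<0 0>, <0 1>, <0 2>, <1 0>, <1 1>, <1 2>}
target <0 0> ∈ {TSO,PSO}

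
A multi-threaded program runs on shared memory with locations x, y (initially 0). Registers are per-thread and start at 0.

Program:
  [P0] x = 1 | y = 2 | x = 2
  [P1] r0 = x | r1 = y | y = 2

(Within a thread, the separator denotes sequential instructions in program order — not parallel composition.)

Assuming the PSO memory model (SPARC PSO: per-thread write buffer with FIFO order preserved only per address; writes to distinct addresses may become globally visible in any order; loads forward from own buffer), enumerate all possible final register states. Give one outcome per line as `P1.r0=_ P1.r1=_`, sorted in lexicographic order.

outcome vector order: (P1.r0,P1.r1)
|PSO outcomes| = 6

P1.r0=0 P1.r1=0
P1.r0=0 P1.r1=2
P1.r0=1 P1.r1=0
P1.r0=1 P1.r1=2
P1.r0=2 P1.r1=0
P1.r0=2 P1.r1=2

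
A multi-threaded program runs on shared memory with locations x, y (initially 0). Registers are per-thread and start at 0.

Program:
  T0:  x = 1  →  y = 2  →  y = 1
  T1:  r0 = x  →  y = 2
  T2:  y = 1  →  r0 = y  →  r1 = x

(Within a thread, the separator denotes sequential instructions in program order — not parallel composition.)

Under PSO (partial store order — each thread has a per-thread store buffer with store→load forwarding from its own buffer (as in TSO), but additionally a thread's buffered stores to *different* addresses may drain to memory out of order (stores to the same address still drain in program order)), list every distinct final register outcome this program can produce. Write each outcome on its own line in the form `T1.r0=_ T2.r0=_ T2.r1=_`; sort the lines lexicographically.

outcome vector order: (T1.r0,T2.r0,T2.r1)
|PSO outcomes| = 8

T1.r0=0 T2.r0=1 T2.r1=0
T1.r0=0 T2.r0=1 T2.r1=1
T1.r0=0 T2.r0=2 T2.r1=0
T1.r0=0 T2.r0=2 T2.r1=1
T1.r0=1 T2.r0=1 T2.r1=0
T1.r0=1 T2.r0=1 T2.r1=1
T1.r0=1 T2.r0=2 T2.r1=0
T1.r0=1 T2.r0=2 T2.r1=1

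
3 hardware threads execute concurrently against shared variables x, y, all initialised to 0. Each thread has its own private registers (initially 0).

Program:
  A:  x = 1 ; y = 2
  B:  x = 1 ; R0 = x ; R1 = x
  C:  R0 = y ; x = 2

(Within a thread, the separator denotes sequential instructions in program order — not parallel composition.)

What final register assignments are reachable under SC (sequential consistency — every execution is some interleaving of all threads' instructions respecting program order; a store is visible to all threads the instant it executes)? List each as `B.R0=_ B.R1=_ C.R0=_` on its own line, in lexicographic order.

outcome vector order: (B.R0,B.R1,C.R0)
|SC outcomes| = 7

B.R0=1 B.R1=1 C.R0=0
B.R0=1 B.R1=1 C.R0=2
B.R0=1 B.R1=2 C.R0=0
B.R0=1 B.R1=2 C.R0=2
B.R0=2 B.R1=1 C.R0=0
B.R0=2 B.R1=2 C.R0=0
B.R0=2 B.R1=2 C.R0=2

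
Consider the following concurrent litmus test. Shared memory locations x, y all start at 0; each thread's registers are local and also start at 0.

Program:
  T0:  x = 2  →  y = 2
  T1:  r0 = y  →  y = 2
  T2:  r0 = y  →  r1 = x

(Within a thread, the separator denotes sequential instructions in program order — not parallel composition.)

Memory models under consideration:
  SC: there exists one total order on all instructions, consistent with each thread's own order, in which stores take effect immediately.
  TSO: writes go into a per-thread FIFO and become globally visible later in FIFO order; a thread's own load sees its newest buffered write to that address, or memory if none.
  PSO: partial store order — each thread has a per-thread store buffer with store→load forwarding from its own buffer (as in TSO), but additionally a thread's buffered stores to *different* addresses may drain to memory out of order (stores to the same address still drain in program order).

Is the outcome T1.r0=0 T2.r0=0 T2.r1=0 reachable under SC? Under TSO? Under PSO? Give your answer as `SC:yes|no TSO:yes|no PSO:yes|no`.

SC:yes TSO:yes PSO:yes

outcome vector order: (T1.r0,T2.r0,T2.r1)
under SC → <0 0 0>, <0 0 2>, <0 2 0>, <0 2 2>, <2 0 0>, <2 0 2>, <2 2 2>
under TSO → <0 0 0>, <0 0 2>, <0 2 0>, <0 2 2>, <2 0 0>, <2 0 2>, <2 2 2>
under PSO → <0 0 0>, <0 0 2>, <0 2 0>, <0 2 2>, <2 0 0>, <2 0 2>, <2 2 0>, <2 2 2>
target <0 0 0> ∈ {SC,TSO,PSO}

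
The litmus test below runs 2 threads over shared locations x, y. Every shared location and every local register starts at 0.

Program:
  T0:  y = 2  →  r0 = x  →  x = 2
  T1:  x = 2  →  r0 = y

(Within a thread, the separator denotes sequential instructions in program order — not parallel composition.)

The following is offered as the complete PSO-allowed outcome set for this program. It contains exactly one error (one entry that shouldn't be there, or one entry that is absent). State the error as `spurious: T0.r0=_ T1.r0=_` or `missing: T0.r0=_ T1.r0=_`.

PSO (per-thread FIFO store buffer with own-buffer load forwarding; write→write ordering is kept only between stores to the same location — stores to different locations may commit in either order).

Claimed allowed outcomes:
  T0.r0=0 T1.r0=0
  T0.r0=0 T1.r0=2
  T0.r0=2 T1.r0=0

missing: T0.r0=2 T1.r0=2

outcome vector order: (T0.r0,T1.r0)
PSO (4): <0 0>, <0 2>, <2 0>, <2 2>
PSO∖claimed = {<2 2>}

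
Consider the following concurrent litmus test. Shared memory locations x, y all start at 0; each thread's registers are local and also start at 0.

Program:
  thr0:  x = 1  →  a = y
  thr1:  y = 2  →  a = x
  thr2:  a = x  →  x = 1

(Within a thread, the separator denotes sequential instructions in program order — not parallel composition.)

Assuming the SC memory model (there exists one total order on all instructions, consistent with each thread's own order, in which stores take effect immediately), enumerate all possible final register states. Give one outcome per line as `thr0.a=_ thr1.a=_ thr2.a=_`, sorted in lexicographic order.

thr0.a=0 thr1.a=1 thr2.a=0
thr0.a=0 thr1.a=1 thr2.a=1
thr0.a=2 thr1.a=0 thr2.a=0
thr0.a=2 thr1.a=0 thr2.a=1
thr0.a=2 thr1.a=1 thr2.a=0
thr0.a=2 thr1.a=1 thr2.a=1

outcome vector order: (thr0.a,thr1.a,thr2.a)
|SC outcomes| = 6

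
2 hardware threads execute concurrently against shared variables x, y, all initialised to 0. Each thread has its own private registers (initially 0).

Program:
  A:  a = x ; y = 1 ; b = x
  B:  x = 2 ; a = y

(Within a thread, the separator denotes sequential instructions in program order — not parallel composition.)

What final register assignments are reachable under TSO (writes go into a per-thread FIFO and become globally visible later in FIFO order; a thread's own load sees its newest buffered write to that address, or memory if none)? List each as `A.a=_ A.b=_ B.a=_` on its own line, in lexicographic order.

A.a=0 A.b=0 B.a=0
A.a=0 A.b=0 B.a=1
A.a=0 A.b=2 B.a=0
A.a=0 A.b=2 B.a=1
A.a=2 A.b=2 B.a=0
A.a=2 A.b=2 B.a=1

outcome vector order: (A.a,A.b,B.a)
|TSO outcomes| = 6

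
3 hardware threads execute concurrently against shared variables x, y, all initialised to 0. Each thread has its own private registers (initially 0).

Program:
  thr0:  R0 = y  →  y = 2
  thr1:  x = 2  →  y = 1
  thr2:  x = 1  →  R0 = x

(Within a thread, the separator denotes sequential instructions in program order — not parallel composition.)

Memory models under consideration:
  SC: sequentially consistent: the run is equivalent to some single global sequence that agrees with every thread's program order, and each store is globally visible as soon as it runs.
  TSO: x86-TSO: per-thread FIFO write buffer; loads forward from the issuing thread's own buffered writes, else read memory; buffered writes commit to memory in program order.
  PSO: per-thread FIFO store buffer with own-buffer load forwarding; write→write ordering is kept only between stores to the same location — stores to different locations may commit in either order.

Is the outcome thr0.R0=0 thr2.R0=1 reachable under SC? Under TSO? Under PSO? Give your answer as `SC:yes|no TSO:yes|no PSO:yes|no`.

SC:yes TSO:yes PSO:yes

outcome vector order: (thr0.R0,thr2.R0)
SC: 4 outcomes — {01, 02, 11, 12}
TSO: 4 outcomes — {01, 02, 11, 12}
PSO: 4 outcomes — {01, 02, 11, 12}
target 01 ∈ {SC,TSO,PSO}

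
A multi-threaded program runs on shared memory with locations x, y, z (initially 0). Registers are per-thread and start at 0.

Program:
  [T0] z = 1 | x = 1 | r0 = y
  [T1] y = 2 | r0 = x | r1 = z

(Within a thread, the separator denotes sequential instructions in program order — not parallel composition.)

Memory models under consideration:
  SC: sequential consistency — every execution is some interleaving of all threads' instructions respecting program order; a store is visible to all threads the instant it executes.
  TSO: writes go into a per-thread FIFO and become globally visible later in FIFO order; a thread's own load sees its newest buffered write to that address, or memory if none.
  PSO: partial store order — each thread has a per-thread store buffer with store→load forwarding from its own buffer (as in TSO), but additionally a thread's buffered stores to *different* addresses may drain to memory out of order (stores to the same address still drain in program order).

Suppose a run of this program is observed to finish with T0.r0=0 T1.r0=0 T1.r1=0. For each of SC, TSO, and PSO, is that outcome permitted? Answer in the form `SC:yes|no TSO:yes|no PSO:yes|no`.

SC:no TSO:yes PSO:yes

outcome vector order: (T0.r0,T1.r0,T1.r1)
SC: 4 outcomes — {0/1/1 2/0/0 2/0/1 2/1/1}
TSO: 6 outcomes — {0/0/0 0/0/1 0/1/1 2/0/0 2/0/1 2/1/1}
PSO: 8 outcomes — {0/0/0 0/0/1 0/1/0 0/1/1 2/0/0 2/0/1 2/1/0 2/1/1}
target 0/0/0 ∈ {TSO,PSO}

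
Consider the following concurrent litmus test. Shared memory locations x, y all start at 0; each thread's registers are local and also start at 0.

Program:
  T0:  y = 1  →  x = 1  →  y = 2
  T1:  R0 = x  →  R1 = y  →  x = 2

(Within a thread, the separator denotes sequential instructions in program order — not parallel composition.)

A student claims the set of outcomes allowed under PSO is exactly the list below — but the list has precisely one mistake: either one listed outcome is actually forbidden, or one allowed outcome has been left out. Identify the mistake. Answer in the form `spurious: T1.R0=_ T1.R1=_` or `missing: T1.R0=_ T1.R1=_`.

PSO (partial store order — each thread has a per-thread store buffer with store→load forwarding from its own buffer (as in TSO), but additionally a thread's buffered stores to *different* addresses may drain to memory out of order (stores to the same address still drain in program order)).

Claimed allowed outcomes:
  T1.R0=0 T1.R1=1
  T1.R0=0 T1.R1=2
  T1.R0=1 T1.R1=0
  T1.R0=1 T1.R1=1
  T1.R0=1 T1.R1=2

missing: T1.R0=0 T1.R1=0

outcome vector order: (T1.R0,T1.R1)
under PSO → <0 0>, <0 1>, <0 2>, <1 0>, <1 1>, <1 2>
PSO∖claimed = {<0 0>}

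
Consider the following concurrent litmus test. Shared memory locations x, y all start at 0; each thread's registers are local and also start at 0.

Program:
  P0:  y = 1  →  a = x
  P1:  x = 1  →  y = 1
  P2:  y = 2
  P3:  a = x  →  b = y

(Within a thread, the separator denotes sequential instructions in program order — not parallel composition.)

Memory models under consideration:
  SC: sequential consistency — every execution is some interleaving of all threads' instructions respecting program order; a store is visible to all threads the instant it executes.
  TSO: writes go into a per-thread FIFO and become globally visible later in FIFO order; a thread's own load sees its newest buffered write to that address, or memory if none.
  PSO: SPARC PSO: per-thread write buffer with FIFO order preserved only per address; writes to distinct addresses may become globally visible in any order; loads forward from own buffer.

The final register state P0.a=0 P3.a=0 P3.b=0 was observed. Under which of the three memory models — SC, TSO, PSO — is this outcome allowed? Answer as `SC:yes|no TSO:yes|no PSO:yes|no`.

outcome vector order: (P0.a,P3.a,P3.b)
SC (11): 000, 001, 002, 011, 012, 100, 101, 102, 110, 111, 112
TSO (12): 000, 001, 002, 010, 011, 012, 100, 101, 102, 110, 111, 112
PSO (12): 000, 001, 002, 010, 011, 012, 100, 101, 102, 110, 111, 112
target 000 ∈ {SC,TSO,PSO}

SC:yes TSO:yes PSO:yes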